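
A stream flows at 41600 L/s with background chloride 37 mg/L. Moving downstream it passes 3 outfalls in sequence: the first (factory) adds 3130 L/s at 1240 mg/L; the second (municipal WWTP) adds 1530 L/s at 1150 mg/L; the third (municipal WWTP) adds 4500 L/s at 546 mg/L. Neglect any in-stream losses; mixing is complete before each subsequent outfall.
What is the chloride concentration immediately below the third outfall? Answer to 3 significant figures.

Below outfall 1: Q → 44730 L/s, C = (41600·37.00 + 3130·1240)/44730 = 121.2 mg/L.
Below outfall 2: Q → 46260 L/s, C = (44730·121.2 + 1530·1150)/46260 = 155.2 mg/L.
Below outfall 3: Q → 50760 L/s, C = (46260·155.2 + 4500·546.0)/50760 = 189.9 mg/L.

190 mg/L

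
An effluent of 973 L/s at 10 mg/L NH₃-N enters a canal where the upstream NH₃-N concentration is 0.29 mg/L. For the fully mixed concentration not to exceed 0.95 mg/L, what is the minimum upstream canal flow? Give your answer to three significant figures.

13300 L/s

Set C_mix = 0.95: (Q·0.2900 + 973.0·10.00) / (Q + 973.0) = 0.95
→ Q = 973.0·(10.00 − 0.95)/(0.95 − 0.2900) = 13340 L/s.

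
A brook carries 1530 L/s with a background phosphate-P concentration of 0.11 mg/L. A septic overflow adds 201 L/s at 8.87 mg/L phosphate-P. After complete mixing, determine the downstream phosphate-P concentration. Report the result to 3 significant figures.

Mixed concentration C = ΣQC/ΣQ = (1530·0.1100 + 201.0·8.870) / 1731 = 1951/1731 = 1.127 mg/L.

1.13 mg/L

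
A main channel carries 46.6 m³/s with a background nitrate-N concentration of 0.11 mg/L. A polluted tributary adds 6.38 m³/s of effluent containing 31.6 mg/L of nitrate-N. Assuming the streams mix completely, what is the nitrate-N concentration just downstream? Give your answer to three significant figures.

3.90 mg/L

Conservation of mass: C = (46.60·0.1100 + 6.380·31.60) / 52.98 = 206.7/52.98 = 3.902 mg/L.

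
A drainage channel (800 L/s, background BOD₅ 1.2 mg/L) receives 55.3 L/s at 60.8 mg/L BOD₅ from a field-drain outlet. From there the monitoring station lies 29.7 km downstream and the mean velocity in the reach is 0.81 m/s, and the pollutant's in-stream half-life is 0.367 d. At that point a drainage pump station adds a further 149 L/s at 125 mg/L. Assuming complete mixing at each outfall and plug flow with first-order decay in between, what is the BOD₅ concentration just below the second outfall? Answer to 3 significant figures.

Mixed concentration C = ΣQC/ΣQ = (800.0·1.200 + 55.30·60.80) / 855.3 = 4322/855.3 = 5.053 mg/L; combined flow 855.3 L/s.
Travel time t = 29.7·1000 / 0.81 = 36670 s = 10.19 h.
Half-life 0.367 d → k = ln 2 / 0.367 = 1.889 d⁻¹.
Decay over the reach: 5.053·exp(−kt) = 5.053·0.4486 = 2.267 mg/L.
At the second outfall, C = (855.3·2.267 + 149.0·125.0) / (855.3 + 149.0) = 20.48 mg/L.

20.5 mg/L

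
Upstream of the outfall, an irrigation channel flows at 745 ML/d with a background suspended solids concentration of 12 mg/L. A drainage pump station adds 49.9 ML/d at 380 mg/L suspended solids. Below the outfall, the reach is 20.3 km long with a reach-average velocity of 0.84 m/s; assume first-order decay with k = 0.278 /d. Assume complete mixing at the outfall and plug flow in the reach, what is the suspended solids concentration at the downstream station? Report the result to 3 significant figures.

32.5 mg/L

Conservation of mass: C = (745.0·12.00 + 49.90·380.0) / 794.9 = 27900/794.9 = 35.10 mg/L.
Travel time t = 20.3·1000 / 0.84 = 24170 s = 6.713 h.
After decay, C = 35.10 × e^(−kt) = 35.10 × 0.9252 = 32.48 mg/L.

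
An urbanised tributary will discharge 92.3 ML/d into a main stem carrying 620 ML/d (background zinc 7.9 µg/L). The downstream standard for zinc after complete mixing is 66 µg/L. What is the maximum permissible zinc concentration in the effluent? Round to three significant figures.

At the limit, (Qr·Cr + Qe·Cₑ)/(Qr + Qe) = 66:
Cₑ = (712.3·66 − 620.0·7.900) / 92.30 = 456.3 µg/L.

456 µg/L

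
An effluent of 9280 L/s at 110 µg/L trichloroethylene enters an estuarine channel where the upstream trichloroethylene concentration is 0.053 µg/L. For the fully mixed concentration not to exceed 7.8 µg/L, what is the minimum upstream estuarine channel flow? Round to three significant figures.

122000 L/s

Set C_mix = 7.8: (Q·0.05300 + 9280·110.0) / (Q + 9280) = 7.8
→ Q = 9280·(110.0 − 7.8)/(7.8 − 0.05300) = 122400 L/s.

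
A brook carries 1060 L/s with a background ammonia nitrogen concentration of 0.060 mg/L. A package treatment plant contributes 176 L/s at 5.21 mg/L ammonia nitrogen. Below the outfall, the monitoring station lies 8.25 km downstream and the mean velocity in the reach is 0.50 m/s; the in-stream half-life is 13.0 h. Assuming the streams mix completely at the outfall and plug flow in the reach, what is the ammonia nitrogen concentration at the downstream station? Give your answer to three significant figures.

0.621 mg/L

Mass balance: C = (1060·0.06000 + 176.0·5.210) / 1236 = 980.6/1236 = 0.7933 mg/L.
Travel time t = 8.25·1000 / 0.50 = 16500 s = 4.583 h.
Half-life 13.0 h → k = ln 2 / 13.0 = 0.05332 h⁻¹ = 1.280 d⁻¹.
First-order decay: C = 0.7933·exp(−k·t) = 0.7933·0.7832 = 0.6213 mg/L.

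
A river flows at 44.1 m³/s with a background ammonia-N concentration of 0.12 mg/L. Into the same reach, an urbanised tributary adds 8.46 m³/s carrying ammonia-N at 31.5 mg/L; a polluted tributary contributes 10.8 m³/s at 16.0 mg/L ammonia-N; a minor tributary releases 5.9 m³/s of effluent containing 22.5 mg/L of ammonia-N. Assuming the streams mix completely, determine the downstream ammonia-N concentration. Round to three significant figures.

Conservation of mass: C = (44.10·0.1200 + 8.460·31.50 + 10.80·16.00 + 5.900·22.50) / 69.26 = 577.3/69.26 = 8.336 mg/L.

8.34 mg/L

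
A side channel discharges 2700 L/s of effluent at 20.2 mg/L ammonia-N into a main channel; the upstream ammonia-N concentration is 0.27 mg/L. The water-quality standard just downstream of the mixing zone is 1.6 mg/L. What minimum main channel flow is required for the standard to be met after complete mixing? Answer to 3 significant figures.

37800 L/s

Set C_mix = 1.6: (Q·0.2700 + 2700·20.20) / (Q + 2700) = 1.6
→ Q = 2700·(20.20 − 1.6)/(1.6 − 0.2700) = 37760 L/s.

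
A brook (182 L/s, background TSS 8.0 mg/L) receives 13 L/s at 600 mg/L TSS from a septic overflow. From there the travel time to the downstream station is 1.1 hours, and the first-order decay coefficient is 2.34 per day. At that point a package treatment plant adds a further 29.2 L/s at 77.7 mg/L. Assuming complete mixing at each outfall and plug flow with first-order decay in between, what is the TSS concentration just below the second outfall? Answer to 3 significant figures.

47.2 mg/L

Mixed concentration C = ΣQC/ΣQ = (182.0·8.000 + 13.00·600.0) / 195.0 = 9256/195.0 = 47.47 mg/L; combined flow 195.0 L/s.
After decay, C = 47.47 × e^(−kt) = 47.47 × 0.8983 = 42.64 mg/L.
Second outfall: C = (195.0·42.64 + 29.20·77.70)/224.2 = 47.21 mg/L.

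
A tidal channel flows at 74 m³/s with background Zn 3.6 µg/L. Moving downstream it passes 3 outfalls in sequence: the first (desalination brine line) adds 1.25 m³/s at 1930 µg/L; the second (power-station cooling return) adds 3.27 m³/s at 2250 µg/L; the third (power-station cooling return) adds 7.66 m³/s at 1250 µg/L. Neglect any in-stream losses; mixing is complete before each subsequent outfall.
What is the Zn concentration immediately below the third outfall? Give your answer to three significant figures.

Below outfall 1: Q → 75.25 m³/s, C = (74.00·3.600 + 1.250·1930)/75.25 = 35.60 µg/L.
Below outfall 2: Q → 78.52 m³/s, C = (75.25·35.60 + 3.270·2250)/78.52 = 127.8 µg/L.
Below outfall 3: Q → 86.18 m³/s, C = (78.52·127.8 + 7.660·1250)/86.18 = 227.6 µg/L.

228 µg/L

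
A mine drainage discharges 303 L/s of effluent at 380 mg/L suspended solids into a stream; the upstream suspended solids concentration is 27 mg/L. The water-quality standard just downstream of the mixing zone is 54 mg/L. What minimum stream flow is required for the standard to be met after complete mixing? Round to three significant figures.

Set C_mix = 54: (Q·27.00 + 303.0·380.0) / (Q + 303.0) = 54
→ Q = 303.0·(380.0 − 54)/(54 − 27.00) = 3658 L/s.

3660 L/s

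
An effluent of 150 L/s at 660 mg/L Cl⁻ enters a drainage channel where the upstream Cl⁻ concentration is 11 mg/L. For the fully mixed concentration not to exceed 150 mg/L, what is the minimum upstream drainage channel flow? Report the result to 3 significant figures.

Set C_mix = 150: (Q·11.00 + 150.0·660.0) / (Q + 150.0) = 150
→ Q = 150.0·(660.0 − 150)/(150 − 11.00) = 550.4 L/s.

550 L/s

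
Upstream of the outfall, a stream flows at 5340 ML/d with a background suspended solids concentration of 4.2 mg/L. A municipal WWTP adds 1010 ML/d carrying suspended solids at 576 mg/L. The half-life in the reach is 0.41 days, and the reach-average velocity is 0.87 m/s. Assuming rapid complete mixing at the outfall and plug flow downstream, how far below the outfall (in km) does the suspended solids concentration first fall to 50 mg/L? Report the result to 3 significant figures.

28.6 km

After mixing, C = (5340·4.200 + 1010·576.0) / 6350 = 604200/6350 = 95.15 mg/L.
Half-life 0.41 d → k = ln 2 / 0.41 = 1.691 d⁻¹.
Set 95.15·exp(−k·t) = 50 → t = ln(95.15/50)/k = 32880 s = 9.134 h.
Distance = v·t = 0.87·32880 = 28610 m = 28.61 km.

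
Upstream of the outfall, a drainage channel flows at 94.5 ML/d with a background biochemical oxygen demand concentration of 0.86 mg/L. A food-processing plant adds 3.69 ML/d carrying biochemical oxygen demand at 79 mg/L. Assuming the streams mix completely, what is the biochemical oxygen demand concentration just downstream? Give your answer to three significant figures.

Mixed concentration C = ΣQC/ΣQ = (94.50·0.8600 + 3.690·79.00) / 98.19 = 372.8/98.19 = 3.797 mg/L.

3.80 mg/L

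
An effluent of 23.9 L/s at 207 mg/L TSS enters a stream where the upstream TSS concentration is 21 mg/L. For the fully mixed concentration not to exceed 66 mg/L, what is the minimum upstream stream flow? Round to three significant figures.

Set C_mix = 66: (Q·21.00 + 23.90·207.0) / (Q + 23.90) = 66
→ Q = 23.90·(207.0 − 66)/(66 − 21.00) = 74.89 L/s.

74.9 L/s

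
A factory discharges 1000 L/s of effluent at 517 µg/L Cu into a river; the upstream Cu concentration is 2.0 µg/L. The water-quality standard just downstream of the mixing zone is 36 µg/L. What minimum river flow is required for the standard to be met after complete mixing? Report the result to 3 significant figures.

14100 L/s

Set C_mix = 36: (Q·2.000 + 1000·517.0) / (Q + 1000) = 36
→ Q = 1000·(517.0 − 36)/(36 − 2.000) = 14150 L/s.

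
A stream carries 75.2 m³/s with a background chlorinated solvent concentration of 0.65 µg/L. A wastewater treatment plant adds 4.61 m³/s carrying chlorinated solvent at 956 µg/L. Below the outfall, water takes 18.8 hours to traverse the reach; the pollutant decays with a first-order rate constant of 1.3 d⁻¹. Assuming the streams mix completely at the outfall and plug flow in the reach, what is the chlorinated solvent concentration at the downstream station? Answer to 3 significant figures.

Mixed concentration C = ΣQC/ΣQ = (75.20·0.6500 + 4.610·956.0) / 79.81 = 4456/79.81 = 55.83 µg/L.
After decay, C = 55.83 × e^(−kt) = 55.83 × 0.3612 = 20.17 µg/L.

20.2 µg/L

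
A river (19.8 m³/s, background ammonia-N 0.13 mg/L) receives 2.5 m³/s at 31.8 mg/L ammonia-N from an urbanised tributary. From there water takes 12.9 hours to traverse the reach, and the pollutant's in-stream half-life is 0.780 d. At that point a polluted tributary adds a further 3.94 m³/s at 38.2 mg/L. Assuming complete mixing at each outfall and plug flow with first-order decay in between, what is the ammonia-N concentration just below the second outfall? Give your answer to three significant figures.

Conservation of mass: C = (19.80·0.1300 + 2.500·31.80) / 22.30 = 82.07/22.30 = 3.680 mg/L; combined flow 22.30 m³/s.
Half-life 0.780 d → k = ln 2 / 0.780 = 0.8887 d⁻¹.
Decay over the reach: 3.680·exp(−kt) = 3.680·0.6202 = 2.283 mg/L.
Second outfall: C = (22.30·2.283 + 3.940·38.20)/26.24 = 7.676 mg/L.

7.68 mg/L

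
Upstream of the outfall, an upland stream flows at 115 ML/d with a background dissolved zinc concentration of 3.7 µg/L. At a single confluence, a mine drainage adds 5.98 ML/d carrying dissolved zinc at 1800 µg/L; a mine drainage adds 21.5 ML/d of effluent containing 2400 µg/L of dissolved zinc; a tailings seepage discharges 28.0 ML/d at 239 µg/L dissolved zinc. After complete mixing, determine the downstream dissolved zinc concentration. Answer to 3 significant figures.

408 µg/L

Mixed concentration C = ΣQC/ΣQ = (115.0·3.700 + 5.980·1800 + 21.50·2400 + 28.00·239.0) / 170.5 = 69480/170.5 = 407.6 µg/L.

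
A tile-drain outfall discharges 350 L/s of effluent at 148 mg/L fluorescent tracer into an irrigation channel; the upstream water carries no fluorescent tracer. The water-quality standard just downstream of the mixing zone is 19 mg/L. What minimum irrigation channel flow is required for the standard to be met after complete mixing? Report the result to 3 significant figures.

2380 L/s

Set C_mix = 19: (Q·0 + 350.0·148.0) / (Q + 350.0) = 19
→ Q = 350.0·(148.0 − 19)/(19 − 0) = 2376 L/s.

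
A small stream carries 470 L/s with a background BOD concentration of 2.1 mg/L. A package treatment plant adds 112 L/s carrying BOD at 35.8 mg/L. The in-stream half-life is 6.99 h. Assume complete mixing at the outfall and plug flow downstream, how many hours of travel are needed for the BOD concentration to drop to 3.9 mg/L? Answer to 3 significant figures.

Mass balance: C = (470.0·2.100 + 112.0·35.80) / 582.0 = 4997/582.0 = 8.585 mg/L.
Half-life 6.99 h → k = ln 2 / 6.99 = 0.09916 h⁻¹ = 2.380 d⁻¹.
8.585·exp(−k·t) = 3.9 → t = ln(8.585/3.9)/k = 28650 s = 7.957 h.

7.96 h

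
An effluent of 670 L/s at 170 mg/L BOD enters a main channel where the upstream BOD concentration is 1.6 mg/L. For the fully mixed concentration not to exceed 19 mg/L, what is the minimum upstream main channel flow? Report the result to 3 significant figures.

5810 L/s

Set C_mix = 19: (Q·1.600 + 670.0·170.0) / (Q + 670.0) = 19
→ Q = 670.0·(170.0 − 19)/(19 − 1.600) = 5814 L/s.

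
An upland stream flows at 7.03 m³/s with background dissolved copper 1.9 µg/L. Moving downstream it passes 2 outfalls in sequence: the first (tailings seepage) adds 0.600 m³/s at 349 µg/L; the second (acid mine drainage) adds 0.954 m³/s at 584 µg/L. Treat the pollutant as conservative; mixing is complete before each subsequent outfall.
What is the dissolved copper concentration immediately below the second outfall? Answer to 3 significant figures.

90.9 µg/L

Below outfall 1: Q → 7.630 m³/s, C = (7.030·1.900 + 0.6000·349.0)/7.630 = 29.19 µg/L.
Below outfall 2: Q → 8.584 m³/s, C = (7.630·29.19 + 0.9540·584.0)/8.584 = 90.85 µg/L.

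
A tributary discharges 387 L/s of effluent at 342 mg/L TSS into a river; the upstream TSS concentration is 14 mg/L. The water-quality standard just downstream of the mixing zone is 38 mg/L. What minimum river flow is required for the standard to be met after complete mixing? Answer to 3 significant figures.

4900 L/s

Set C_mix = 38: (Q·14.00 + 387.0·342.0) / (Q + 387.0) = 38
→ Q = 387.0·(342.0 − 38)/(38 − 14.00) = 4902 L/s.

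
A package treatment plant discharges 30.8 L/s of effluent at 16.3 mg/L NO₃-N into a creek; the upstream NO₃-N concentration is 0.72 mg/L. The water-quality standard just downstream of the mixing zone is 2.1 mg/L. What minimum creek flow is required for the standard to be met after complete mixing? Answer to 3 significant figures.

Set C_mix = 2.1: (Q·0.7200 + 30.80·16.30) / (Q + 30.80) = 2.1
→ Q = 30.80·(16.30 − 2.1)/(2.1 − 0.7200) = 316.9 L/s.

317 L/s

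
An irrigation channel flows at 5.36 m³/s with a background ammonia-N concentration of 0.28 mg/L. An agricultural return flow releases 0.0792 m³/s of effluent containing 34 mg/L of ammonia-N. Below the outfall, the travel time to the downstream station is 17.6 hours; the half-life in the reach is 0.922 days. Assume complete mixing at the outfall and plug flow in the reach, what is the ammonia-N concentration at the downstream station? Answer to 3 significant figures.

Mass balance: C = (5.360·0.2800 + 0.07920·34.00) / 5.439 = 4.194/5.439 = 0.7710 mg/L.
Half-life 0.922 d → k = ln 2 / 0.922 = 0.7518 d⁻¹.
Decay over the reach: 0.7710·exp(−kt) = 0.7710·0.5762 = 0.4442 mg/L.

0.444 mg/L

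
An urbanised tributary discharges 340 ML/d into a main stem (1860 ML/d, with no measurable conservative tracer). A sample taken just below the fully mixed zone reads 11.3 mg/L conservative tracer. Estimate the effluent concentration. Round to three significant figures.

Mass balance: 1860·0 + 340.0·Cₑ = 2200·11.30
→ Cₑ = (2200·11.30 − 1860·0) / 340.0 = 73.12 mg/L.

73.1 mg/L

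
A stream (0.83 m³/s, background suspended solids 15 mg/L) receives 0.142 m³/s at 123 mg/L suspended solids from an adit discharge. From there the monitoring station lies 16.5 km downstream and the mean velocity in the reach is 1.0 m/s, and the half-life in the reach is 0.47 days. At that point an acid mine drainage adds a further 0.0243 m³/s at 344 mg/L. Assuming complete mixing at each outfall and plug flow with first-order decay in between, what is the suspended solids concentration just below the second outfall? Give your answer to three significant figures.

Mixed concentration C = ΣQC/ΣQ = (0.8300·15.00 + 0.1420·123.0) / 0.9720 = 29.92/0.9720 = 30.78 mg/L; combined flow 0.9720 m³/s.
Travel time t = 16.5·1000 / 1.0 = 16500 s = 4.583 h.
Half-life 0.47 d → k = ln 2 / 0.47 = 1.475 d⁻¹.
First-order decay: C = 30.78·exp(−k·t) = 30.78·0.7545 = 23.22 mg/L.
Second outfall: C = (0.9720·23.22 + 0.02430·344.0)/0.9963 = 31.05 mg/L.

31.0 mg/L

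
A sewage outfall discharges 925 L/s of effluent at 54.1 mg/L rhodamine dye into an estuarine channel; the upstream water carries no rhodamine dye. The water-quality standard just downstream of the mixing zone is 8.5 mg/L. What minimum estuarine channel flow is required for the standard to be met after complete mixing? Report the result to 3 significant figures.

Set C_mix = 8.5: (Q·0 + 925.0·54.10) / (Q + 925.0) = 8.5
→ Q = 925.0·(54.10 − 8.5)/(8.5 − 0) = 4962 L/s.

4960 L/s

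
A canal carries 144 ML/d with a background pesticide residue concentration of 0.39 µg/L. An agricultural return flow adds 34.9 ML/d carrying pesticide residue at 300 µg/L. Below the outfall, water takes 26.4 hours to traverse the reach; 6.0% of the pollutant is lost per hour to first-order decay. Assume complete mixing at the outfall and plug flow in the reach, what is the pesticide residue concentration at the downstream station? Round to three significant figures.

11.5 µg/L

Flow-weighted average: C = (144.0·0.3900 + 34.90·300.0) / 178.9 = 10530/178.9 = 58.84 µg/L.
6.0%/h lost → k = −ln(1 − 0.06) = 0.06188 h⁻¹.
Decay over the reach: 58.84·exp(−kt) = 58.84·0.1952 = 11.49 µg/L.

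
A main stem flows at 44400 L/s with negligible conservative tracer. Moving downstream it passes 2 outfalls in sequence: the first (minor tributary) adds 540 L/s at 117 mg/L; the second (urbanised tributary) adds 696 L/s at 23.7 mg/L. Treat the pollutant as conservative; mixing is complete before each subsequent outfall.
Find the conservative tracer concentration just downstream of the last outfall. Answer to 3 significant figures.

1.75 mg/L

After outfall 1: Q = 44400 + 540.0 = 44940 L/s; C = (44400·0 + 540.0·117.0)/44940 = 1.406 mg/L.
After outfall 2: Q = 44940 + 696.0 = 45640 L/s; C = (44940·1.406 + 696.0·23.70)/45640 = 1.746 mg/L.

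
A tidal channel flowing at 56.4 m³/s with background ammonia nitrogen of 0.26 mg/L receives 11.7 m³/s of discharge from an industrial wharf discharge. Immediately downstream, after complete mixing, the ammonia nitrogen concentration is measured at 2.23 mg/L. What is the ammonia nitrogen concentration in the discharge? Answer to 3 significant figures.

11.7 mg/L

Mass balance: 56.40·0.2600 + 11.70·Cₑ = 68.10·2.230
→ Cₑ = (68.10·2.230 − 56.40·0.2600) / 11.70 = 11.73 mg/L.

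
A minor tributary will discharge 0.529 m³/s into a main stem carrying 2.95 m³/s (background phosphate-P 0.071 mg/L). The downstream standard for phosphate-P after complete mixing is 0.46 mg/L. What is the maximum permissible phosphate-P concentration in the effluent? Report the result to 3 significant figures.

At the limit, (Qr·Cr + Qe·Cₑ)/(Qr + Qe) = 0.46:
Cₑ = (3.479·0.46 − 2.950·0.07100) / 0.5290 = 2.629 mg/L.

2.63 mg/L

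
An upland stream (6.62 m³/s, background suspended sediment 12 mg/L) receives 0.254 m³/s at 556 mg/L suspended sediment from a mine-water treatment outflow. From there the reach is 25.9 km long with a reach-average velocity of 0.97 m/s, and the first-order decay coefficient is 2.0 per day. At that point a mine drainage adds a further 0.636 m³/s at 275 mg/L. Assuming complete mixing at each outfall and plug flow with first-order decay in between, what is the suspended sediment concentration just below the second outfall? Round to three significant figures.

Mixed concentration C = ΣQC/ΣQ = (6.620·12.00 + 0.2540·556.0) / 6.874 = 220.7/6.874 = 32.10 mg/L; combined flow 6.874 m³/s.
Travel time t = 25.9·1000 / 0.97 = 26700 s = 7.417 h.
First-order decay: C = 32.10·exp(−k·t) = 32.10·0.5390 = 17.30 mg/L.
Second outfall: C = (6.874·17.30 + 0.6360·275.0)/7.510 = 39.13 mg/L.

39.1 mg/L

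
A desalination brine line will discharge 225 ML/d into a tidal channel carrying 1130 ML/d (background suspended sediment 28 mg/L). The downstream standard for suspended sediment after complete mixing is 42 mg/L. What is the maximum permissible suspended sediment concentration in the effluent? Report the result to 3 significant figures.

112 mg/L

At the limit, (Qr·Cr + Qe·Cₑ)/(Qr + Qe) = 42:
Cₑ = (1355·42 − 1130·28.00) / 225.0 = 112.3 mg/L.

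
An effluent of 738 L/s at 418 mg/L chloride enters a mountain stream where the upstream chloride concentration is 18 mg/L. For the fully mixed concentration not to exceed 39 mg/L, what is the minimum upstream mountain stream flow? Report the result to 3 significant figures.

Set C_mix = 39: (Q·18.00 + 738.0·418.0) / (Q + 738.0) = 39
→ Q = 738.0·(418.0 − 39)/(39 − 18.00) = 13320 L/s.

13300 L/s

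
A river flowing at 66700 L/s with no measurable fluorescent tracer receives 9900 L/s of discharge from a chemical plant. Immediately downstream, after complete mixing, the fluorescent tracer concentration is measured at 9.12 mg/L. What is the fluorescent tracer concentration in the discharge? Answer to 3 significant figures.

Mass balance: 66700·0 + 9900·Cₑ = 76600·9.120
→ Cₑ = (76600·9.120 − 66700·0) / 9900 = 70.56 mg/L.

70.6 mg/L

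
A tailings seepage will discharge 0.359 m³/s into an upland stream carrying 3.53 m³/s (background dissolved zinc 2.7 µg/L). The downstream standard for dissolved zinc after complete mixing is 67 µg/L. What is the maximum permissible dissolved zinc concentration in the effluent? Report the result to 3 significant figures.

699 µg/L

At the limit, (Qr·Cr + Qe·Cₑ)/(Qr + Qe) = 67:
Cₑ = (3.889·67 − 3.530·2.700) / 0.3590 = 699.3 µg/L.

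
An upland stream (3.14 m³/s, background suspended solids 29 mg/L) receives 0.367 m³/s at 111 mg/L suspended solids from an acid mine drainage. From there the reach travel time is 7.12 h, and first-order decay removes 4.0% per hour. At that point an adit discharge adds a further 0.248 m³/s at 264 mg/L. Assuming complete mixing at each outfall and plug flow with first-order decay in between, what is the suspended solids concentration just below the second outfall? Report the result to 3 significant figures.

43.7 mg/L

Conservation of mass: C = (3.140·29.00 + 0.3670·111.0) / 3.507 = 131.8/3.507 = 37.58 mg/L; combined flow 3.507 m³/s.
4.0%/h lost → k = −ln(1 − 0.04) = 0.04082 h⁻¹.
Applying C = C₀e^(−kt): 37.58 × 0.7478 = 28.10 mg/L.
Second outfall: C = (3.507·28.10 + 0.2480·264.0)/3.755 = 43.68 mg/L.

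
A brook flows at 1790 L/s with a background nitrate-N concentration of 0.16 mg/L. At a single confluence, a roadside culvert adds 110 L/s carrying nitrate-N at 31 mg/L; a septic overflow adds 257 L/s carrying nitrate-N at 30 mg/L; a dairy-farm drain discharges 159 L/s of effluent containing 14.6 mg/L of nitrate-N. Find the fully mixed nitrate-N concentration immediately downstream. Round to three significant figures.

5.93 mg/L

Mixed concentration C = ΣQC/ΣQ = (1790·0.1600 + 110.0·31.00 + 257.0·30.00 + 159.0·14.60) / 2316 = 13730/2316 = 5.927 mg/L.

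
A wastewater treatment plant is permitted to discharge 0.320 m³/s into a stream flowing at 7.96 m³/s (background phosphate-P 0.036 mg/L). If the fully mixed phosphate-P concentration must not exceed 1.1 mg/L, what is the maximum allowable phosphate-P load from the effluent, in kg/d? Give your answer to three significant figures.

Mass balance at the limit: 7.960·0.03600 + 0.3200·Cₑ = 8.280·1.1 → Cₑ = 27.57 mg/L.
Load = 0.3200 m³/s × 27.57 g/m³ × 86 400 s/d = 762.2 kg/d.

762 kg/d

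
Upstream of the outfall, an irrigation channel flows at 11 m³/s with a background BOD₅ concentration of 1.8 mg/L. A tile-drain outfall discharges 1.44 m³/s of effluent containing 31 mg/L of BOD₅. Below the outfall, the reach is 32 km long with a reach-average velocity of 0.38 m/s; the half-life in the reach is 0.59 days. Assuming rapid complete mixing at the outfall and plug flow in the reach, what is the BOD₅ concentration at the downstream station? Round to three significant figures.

1.65 mg/L

Mixed concentration C = ΣQC/ΣQ = (11.00·1.800 + 1.440·31.00) / 12.44 = 64.44/12.44 = 5.180 mg/L.
Travel time t = 32·1000 / 0.38 = 84210 s = 23.39 h.
Half-life 0.59 d → k = ln 2 / 0.59 = 1.175 d⁻¹.
First-order decay: C = 5.180·exp(−k·t) = 5.180·0.3182 = 1.648 mg/L.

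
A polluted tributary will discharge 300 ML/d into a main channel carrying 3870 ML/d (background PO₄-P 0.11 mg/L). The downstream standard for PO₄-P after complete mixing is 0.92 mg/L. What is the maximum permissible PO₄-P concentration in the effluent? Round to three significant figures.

At the limit, (Qr·Cr + Qe·Cₑ)/(Qr + Qe) = 0.92:
Cₑ = (4170·0.92 − 3870·0.1100) / 300.0 = 11.37 mg/L.

11.4 mg/L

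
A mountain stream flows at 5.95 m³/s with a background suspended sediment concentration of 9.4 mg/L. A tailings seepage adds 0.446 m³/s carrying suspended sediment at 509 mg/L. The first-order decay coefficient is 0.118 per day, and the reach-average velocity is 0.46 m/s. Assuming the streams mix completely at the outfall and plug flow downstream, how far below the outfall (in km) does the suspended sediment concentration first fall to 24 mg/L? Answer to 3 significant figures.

206 km

Mixed concentration C = ΣQC/ΣQ = (5.950·9.400 + 0.4460·509.0) / 6.396 = 282.9/6.396 = 44.24 mg/L.
Set 44.24·exp(−k·t) = 24 → t = ln(44.24/24)/k = 447800 s = 124.4 h.
Distance = v·t = 0.46·447800 = 206000 m = 206.0 km.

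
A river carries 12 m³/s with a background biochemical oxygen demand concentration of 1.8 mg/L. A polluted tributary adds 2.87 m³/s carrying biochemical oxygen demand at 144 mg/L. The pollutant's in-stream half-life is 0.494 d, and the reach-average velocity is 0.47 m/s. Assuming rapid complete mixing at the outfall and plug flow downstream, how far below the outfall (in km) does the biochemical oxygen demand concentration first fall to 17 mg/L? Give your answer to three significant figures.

After mixing, C = (12.00·1.800 + 2.870·144.0) / 14.87 = 434.9/14.87 = 29.25 mg/L.
Half-life 0.494 d → k = ln 2 / 0.494 = 1.403 d⁻¹.
Set 29.25·exp(−k·t) = 17 → t = ln(29.25/17)/k = 33410 s = 9.279 h.
Distance = v·t = 0.47·33410 = 15700 m = 15.70 km.

15.7 km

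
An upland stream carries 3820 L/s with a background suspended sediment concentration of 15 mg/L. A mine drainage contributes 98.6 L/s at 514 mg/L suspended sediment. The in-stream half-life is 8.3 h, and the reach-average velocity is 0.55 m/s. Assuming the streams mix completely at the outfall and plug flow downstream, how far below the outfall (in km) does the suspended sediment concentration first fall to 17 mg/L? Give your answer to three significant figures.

11.5 km

Flow-weighted average: C = (3820·15.00 + 98.60·514.0) / 3919 = 108000/3919 = 27.56 mg/L.
Half-life 8.3 h → k = ln 2 / 8.3 = 0.08351 h⁻¹ = 2.004 d⁻¹.
Set 27.56·exp(−k·t) = 17 → t = ln(27.56/17)/k = 20820 s = 5.784 h.
Distance = v·t = 0.55·20820 = 11450 m = 11.45 km.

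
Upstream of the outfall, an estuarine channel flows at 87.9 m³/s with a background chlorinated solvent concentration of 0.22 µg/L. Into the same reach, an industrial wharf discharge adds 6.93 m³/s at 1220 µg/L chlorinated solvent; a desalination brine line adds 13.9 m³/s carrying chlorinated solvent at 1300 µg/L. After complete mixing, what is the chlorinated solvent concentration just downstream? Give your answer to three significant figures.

244 µg/L

After mixing, C = (87.90·0.2200 + 6.930·1220 + 13.90·1300) / 108.7 = 26540/108.7 = 244.1 µg/L.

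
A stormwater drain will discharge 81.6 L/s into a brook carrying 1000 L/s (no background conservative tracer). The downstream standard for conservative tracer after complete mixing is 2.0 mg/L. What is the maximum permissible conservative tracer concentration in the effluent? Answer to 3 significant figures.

26.5 mg/L

At the limit, (Qr·Cr + Qe·Cₑ)/(Qr + Qe) = 2.0:
Cₑ = (1082·2.0 − 1000·0) / 81.60 = 26.51 mg/L.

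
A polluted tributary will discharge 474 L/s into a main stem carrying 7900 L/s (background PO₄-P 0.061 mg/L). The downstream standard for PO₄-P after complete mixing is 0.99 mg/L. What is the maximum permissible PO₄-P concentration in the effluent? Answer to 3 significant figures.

16.5 mg/L

At the limit, (Qr·Cr + Qe·Cₑ)/(Qr + Qe) = 0.99:
Cₑ = (8374·0.99 − 7900·0.06100) / 474.0 = 16.47 mg/L.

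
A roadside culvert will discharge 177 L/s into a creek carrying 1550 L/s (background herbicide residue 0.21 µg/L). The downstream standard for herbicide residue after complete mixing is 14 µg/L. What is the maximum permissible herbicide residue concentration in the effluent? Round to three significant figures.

135 µg/L

At the limit, (Qr·Cr + Qe·Cₑ)/(Qr + Qe) = 14:
Cₑ = (1727·14 − 1550·0.2100) / 177.0 = 134.8 µg/L.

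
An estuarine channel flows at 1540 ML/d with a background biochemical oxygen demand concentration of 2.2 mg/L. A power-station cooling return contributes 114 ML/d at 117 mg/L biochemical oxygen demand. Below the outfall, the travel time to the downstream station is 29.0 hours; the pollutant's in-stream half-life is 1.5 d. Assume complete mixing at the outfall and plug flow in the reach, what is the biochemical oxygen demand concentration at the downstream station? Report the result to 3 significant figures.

Mass balance: C = (1540·2.200 + 114.0·117.0) / 1654 = 16730/1654 = 10.11 mg/L.
Half-life 1.5 d → k = ln 2 / 1.5 = 0.4621 d⁻¹.
After decay, C = 10.11 × e^(−kt) = 10.11 × 0.5721 = 5.786 mg/L.

5.79 mg/L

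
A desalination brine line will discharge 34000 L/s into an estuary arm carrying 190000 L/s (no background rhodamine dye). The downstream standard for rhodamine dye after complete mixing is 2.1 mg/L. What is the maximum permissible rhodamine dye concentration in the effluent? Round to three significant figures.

At the limit, (Qr·Cr + Qe·Cₑ)/(Qr + Qe) = 2.1:
Cₑ = (224000·2.1 − 190000·0) / 34000 = 13.84 mg/L.

13.8 mg/L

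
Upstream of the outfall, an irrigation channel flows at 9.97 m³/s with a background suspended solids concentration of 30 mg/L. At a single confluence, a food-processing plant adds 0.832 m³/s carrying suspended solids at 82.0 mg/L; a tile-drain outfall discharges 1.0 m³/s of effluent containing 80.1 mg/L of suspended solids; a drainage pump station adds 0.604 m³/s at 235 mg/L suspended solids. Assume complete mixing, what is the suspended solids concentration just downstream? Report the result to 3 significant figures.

47.5 mg/L

After mixing, C = (9.970·30.00 + 0.8320·82.00 + 1.000·80.10 + 0.6040·235.0) / 12.41 = 589.4/12.41 = 47.51 mg/L.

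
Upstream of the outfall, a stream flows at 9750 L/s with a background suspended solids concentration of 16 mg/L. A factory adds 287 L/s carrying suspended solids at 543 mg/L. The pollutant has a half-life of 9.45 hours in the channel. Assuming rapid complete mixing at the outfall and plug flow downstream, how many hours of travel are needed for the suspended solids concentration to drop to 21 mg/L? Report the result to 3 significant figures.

Mass balance: C = (9750·16.00 + 287.0·543.0) / 10040 = 311800/10040 = 31.07 mg/L.
Half-life 9.45 h → k = ln 2 / 9.45 = 0.07335 h⁻¹ = 1.760 d⁻¹.
31.07·exp(−k·t) = 21 → t = ln(31.07/21)/k = 19220 s = 5.340 h.

5.34 h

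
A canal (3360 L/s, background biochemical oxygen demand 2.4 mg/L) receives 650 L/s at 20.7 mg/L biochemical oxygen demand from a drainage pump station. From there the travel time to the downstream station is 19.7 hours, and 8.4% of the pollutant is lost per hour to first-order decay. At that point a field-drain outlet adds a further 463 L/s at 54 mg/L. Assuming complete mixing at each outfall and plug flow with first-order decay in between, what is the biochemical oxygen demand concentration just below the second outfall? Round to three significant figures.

6.44 mg/L

Mixed concentration C = ΣQC/ΣQ = (3360·2.400 + 650.0·20.70) / 4010 = 21520/4010 = 5.366 mg/L; combined flow 4010 L/s.
8.4%/h lost → k = −ln(1 − 0.084) = 0.08774 h⁻¹.
After decay, C = 5.366 × e^(−kt) = 5.366 × 0.1776 = 0.9528 mg/L.
At the second outfall, C = (4010·0.9528 + 463.0·54.00) / (4010 + 463.0) = 6.444 mg/L.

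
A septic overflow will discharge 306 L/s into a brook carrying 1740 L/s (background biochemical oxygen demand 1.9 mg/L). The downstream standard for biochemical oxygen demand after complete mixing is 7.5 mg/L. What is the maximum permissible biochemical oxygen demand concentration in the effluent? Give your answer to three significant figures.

39.3 mg/L

At the limit, (Qr·Cr + Qe·Cₑ)/(Qr + Qe) = 7.5:
Cₑ = (2046·7.5 − 1740·1.900) / 306.0 = 39.34 mg/L.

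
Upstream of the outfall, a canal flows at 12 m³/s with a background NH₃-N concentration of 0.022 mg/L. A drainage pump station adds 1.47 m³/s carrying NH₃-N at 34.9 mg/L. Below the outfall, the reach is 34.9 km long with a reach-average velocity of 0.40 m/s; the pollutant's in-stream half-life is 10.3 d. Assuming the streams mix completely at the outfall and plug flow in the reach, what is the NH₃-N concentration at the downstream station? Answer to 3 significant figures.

Mass balance: C = (12.00·0.02200 + 1.470·34.90) / 13.47 = 51.57/13.47 = 3.828 mg/L.
Travel time t = 34.9·1000 / 0.40 = 87250 s = 24.24 h.
Half-life 10.3 d → k = ln 2 / 10.3 = 0.06730 d⁻¹.
After decay, C = 3.828 × e^(−kt) = 3.828 × 0.9343 = 3.577 mg/L.

3.58 mg/L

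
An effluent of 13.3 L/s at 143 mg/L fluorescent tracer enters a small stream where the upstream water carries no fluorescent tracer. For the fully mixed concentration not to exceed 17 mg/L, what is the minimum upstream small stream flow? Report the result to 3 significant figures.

Set C_mix = 17: (Q·0 + 13.30·143.0) / (Q + 13.30) = 17
→ Q = 13.30·(143.0 − 17)/(17 − 0) = 98.58 L/s.

98.6 L/s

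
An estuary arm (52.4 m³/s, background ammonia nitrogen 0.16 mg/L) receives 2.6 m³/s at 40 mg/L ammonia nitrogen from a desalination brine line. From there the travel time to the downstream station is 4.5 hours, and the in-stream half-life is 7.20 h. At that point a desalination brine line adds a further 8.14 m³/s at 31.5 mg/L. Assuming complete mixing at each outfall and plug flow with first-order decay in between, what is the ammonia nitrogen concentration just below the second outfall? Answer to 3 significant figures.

Mixed concentration C = ΣQC/ΣQ = (52.40·0.1600 + 2.600·40.00) / 55.00 = 112.4/55.00 = 2.043 mg/L; combined flow 55.00 m³/s.
Half-life 7.20 h → k = ln 2 / 7.20 = 0.09627 h⁻¹ = 2.310 d⁻¹.
After decay, C = 2.043 × e^(−kt) = 2.043 × 0.6484 = 1.325 mg/L.
Second outfall: C = (55.00·1.325 + 8.140·31.50)/63.14 = 5.215 mg/L.

5.22 mg/L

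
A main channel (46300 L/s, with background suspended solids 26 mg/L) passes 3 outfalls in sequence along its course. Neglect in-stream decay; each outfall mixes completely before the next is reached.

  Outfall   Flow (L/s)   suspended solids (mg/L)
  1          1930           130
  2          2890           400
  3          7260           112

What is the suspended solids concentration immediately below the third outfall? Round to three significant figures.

58.6 mg/L

Below outfall 1: Q → 48230 L/s, C = (46300·26.00 + 1930·130.0)/48230 = 30.16 mg/L.
Below outfall 2: Q → 51120 L/s, C = (48230·30.16 + 2890·400.0)/51120 = 51.07 mg/L.
Below outfall 3: Q → 58380 L/s, C = (51120·51.07 + 7260·112.0)/58380 = 58.65 mg/L.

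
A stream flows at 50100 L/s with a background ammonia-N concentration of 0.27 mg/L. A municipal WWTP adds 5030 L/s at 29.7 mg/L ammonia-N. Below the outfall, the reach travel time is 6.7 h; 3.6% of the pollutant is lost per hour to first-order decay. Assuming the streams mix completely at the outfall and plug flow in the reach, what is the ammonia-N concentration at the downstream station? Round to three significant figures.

Flow-weighted average: C = (50100·0.2700 + 5030·29.70) / 55130 = 162900/55130 = 2.955 mg/L.
3.6%/h lost → k = −ln(1 − 0.036) = 0.03666 h⁻¹.
First-order decay: C = 2.955·exp(−k·t) = 2.955·0.7822 = 2.312 mg/L.

2.31 mg/L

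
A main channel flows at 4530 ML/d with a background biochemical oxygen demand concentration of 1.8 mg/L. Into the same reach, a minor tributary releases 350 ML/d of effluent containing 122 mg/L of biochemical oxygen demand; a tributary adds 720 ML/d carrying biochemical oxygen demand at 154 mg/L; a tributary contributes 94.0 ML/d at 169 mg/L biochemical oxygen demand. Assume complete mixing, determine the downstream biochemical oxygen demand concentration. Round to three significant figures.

31.2 mg/L

Flow-weighted average: C = (4530·1.800 + 350.0·122.0 + 720.0·154.0 + 94.00·169.0) / 5694 = 177600/5694 = 31.19 mg/L.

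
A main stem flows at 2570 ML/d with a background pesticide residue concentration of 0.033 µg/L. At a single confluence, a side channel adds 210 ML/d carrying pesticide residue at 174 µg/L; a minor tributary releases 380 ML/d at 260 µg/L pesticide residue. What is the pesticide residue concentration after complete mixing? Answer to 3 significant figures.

Mixed concentration C = ΣQC/ΣQ = (2570·0.03300 + 210.0·174.0 + 380.0·260.0) / 3160 = 135400/3160 = 42.86 µg/L.

42.9 µg/L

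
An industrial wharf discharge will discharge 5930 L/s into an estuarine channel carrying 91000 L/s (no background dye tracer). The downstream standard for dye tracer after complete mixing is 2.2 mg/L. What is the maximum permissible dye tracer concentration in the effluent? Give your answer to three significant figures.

At the limit, (Qr·Cr + Qe·Cₑ)/(Qr + Qe) = 2.2:
Cₑ = (96930·2.2 − 91000·0) / 5930 = 35.96 mg/L.

36.0 mg/L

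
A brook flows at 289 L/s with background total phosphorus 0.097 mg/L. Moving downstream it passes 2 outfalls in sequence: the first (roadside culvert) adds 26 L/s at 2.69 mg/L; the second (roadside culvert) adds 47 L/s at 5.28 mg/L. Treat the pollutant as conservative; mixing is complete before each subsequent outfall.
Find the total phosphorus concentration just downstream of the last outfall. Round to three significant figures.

0.956 mg/L

After outfall 1: Q = 289.0 + 26.00 = 315.0 L/s; C = (289.0·0.09700 + 26.00·2.690)/315.0 = 0.3110 mg/L.
After outfall 2: Q = 315.0 + 47.00 = 362.0 L/s; C = (315.0·0.3110 + 47.00·5.280)/362.0 = 0.9562 mg/L.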